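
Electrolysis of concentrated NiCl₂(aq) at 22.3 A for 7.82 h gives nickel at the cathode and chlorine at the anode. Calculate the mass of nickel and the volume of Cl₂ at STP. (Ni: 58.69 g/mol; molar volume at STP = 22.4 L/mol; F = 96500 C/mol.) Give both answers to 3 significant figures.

Q = 22.3 × 28152 = 6.278×10^5 C; n(e⁻) = 6.278×10^5 / 96500 = 6.506 mol
Cathode: Ni²⁺ + 2e⁻ → Ni → n(Ni) = 6.506/2 = 3.253 mol → 191 g
Anode: 2Cl⁻ → Cl₂ + 2e⁻ → n(Cl₂) = 6.506/2 = 3.253 mol → 72.9 L

191 g Ni; 72.9 L Cl₂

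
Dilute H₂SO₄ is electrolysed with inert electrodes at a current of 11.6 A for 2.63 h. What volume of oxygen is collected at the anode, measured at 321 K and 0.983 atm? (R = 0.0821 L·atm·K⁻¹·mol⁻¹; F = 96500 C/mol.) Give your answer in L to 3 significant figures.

7.63 L

Q = 11.6 A × 9468 s = 1.098×10^5 C
Moles of electrons = 1.098×10^5 / 96500 = 1.138 mol
2H₂O → O₂ + 4H⁺ + 4e⁻, so n(O₂) = 1.138 / 4 = 0.2845 mol
V = nRT/P = 0.2845 × 0.0821 × 321 / 0.983 = 7.627 L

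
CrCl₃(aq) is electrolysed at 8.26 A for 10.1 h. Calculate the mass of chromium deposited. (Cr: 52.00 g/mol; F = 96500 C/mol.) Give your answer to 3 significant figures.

Charge passed = 8.26 × 36360 = 3.003×10^5 C
n(e⁻) = 3.003×10^5 / 96500 = 3.112 mol
Cr³⁺ + 3e⁻ → Cr, so n(Cr) = 3.112 / 3 = 1.037 mol
m = 1.037 × 52.00 = 53.9 g

53.9 g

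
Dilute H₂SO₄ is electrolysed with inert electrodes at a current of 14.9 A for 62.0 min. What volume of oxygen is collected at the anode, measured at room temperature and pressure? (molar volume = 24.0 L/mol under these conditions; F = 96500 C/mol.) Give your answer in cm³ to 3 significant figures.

Charge passed = 14.9 × 3720 = 55430 C
n(e⁻) = 55430 / 96500 = 0.5744 mol
2H₂O → O₂ + 4H⁺ + 4e⁻, so n(O₂) = 0.5744 / 4 = 0.1436 mol
V = 0.1436 × 24.0 = 3.446 L
= 3450 cm³

3450 cm³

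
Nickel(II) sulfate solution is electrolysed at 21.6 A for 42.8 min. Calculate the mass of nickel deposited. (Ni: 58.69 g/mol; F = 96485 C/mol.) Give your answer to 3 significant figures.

Charge passed = 21.6 × 2568 = 55470 C
n(e⁻) = 55470 / 96485 = 0.5749 mol
Ni²⁺ + 2e⁻ → Ni, so n(Ni) = 0.5749 / 2 = 0.2875 mol
m = 0.2875 × 58.69 = 16.9 g

16.9 g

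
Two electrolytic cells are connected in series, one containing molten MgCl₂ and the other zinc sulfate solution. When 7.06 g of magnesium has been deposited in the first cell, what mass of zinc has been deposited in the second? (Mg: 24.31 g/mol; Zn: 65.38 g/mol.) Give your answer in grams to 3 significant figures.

n(Mg) = 7.06 / 24.31 = 0.2904 mol
Mg²⁺ + 2e⁻ → Mg, so n(e⁻) = 2 × 0.2904 = 0.5808 mol
The cells are in series, so the same charge (and hence the same n(e⁻) = 0.5808 mol) passes through both.
Zn²⁺ + 2e⁻ → Zn, so n(Zn) = 0.5808 / 2 = 0.2904 mol
m(Zn) = 0.2904 × 65.38 = 19.0 g

19.0 g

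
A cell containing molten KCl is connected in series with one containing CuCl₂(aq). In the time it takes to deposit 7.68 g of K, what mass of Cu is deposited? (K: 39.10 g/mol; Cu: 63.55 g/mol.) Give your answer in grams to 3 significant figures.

n(K) = 7.68 / 39.10 = 0.1964 mol
K⁺ + e⁻ → K, so n(e⁻) = 0.1964 mol
Same current for the same time ⇒ same n(e⁻) = 0.1964 mol in both cells.
Cu²⁺ + 2e⁻ → Cu, so n(Cu) = 0.1964 / 2 = 0.09820 mol
m(Cu) = 0.09820 × 63.55 = 6.24 g

6.24 g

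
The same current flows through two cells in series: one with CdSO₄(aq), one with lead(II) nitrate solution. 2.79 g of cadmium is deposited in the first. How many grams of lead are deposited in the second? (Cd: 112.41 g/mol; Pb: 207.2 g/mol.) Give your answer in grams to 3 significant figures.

5.14 g

n(Cd) = 2.79 / 112.41 = 0.02482 mol
Cd²⁺ + 2e⁻ → Cd, so n(e⁻) = 2 × 0.02482 = 0.04964 mol
Since the cells are in series, n(e⁻) in the Pb cell is also 0.04964 mol.
Pb²⁺ + 2e⁻ → Pb, so n(Pb) = 0.04964 / 2 = 0.02482 mol
m(Pb) = 0.02482 × 207.2 = 5.14 g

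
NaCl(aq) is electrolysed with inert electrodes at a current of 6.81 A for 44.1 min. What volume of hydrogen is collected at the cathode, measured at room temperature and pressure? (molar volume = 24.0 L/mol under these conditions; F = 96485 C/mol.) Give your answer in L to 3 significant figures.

2.24 L

Q = It = 6.81 × 2646 = 18020 C
n(e⁻) = 18020 / 96485 = 0.1868 mol
2H⁺ + 2e⁻ → H₂, so n(H₂) = 0.1868 / 2 = 0.09340 mol
V = 0.09340 × 24.0 = 2.242 L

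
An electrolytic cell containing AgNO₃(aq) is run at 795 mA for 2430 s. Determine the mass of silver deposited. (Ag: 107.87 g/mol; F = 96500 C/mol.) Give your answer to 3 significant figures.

2.16 g

Q = 0.795 A × 2430 s = 1932 C
n(e⁻) = 1932 / 96500 = 0.02002 mol
Ag⁺ + e⁻ → Ag, so n(Ag) = 0.02002 mol
m = 0.02002 × 107.87 = 2.16 g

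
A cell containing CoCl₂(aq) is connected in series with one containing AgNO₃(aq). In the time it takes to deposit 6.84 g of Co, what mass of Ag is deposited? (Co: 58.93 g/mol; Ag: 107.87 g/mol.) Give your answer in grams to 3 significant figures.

n(Co) = 6.84 / 58.93 = 0.1161 mol
Co²⁺ + 2e⁻ → Co, so n(e⁻) = 2 × 0.1161 = 0.2322 mol
In series, the same 0.2322 mol of electrons flows through the second cell.
Ag⁺ + e⁻ → Ag, so n(Ag) = 0.2322 mol
m(Ag) = 0.2322 × 107.87 = 25.0 g

25.0 g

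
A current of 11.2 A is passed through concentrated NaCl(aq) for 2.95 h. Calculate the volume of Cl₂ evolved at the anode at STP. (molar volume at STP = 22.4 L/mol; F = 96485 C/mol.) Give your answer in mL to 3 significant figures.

Charge passed = 11.2 × 10620 = 1.189×10^5 C
n(e⁻) = 1.189×10^5 / 96485 = 1.232 mol
2Cl⁻ → Cl₂ + 2e⁻, so n(Cl₂) = 1.232 / 2 = 0.6160 mol
V = 0.6160 × 22.4 = 13.80 L
= 13800 mL

13800 mL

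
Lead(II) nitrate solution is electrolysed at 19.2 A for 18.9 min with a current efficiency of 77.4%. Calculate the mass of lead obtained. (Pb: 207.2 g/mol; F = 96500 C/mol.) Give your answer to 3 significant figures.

Q = 19.2 × 1134 = 21770 C
n(e⁻) = 21770 / 96500 = 0.2256 mol
Pb²⁺ + 2e⁻ → Pb, so theoretical m(Pb) = 0.1128 × 207.2 = 23.37 g
Actual mass = 77.4% × 23.37 = 18.1 g

18.1 g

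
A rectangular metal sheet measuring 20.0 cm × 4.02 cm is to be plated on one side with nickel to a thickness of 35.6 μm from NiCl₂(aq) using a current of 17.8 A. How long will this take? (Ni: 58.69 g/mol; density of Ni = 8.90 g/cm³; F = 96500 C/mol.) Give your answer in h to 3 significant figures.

Plated area = 20.0 × 4.02 = 80.40 cm²
Volume = 80.40 × 35.6×10⁻⁴ cm = 0.2862 cm³
m(Ni) = 0.2862 × 8.90 = 2.547 g
n(Ni) = 2.547 / 58.69 = 0.04340 mol; n(e⁻) = 2 × 0.04340 = 0.08680 mol
Q = 0.08680 × 96500 = 8376 C
t = 8376 / 17.8 = 470.6 s = 0.131 h

0.131 h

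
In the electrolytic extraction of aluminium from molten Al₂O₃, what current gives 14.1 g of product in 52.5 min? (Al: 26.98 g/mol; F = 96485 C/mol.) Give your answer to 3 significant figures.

n(Al) = 14.1 / 26.98 = 0.5226 mol
Al³⁺ + 3e⁻ → Al, so n(e⁻) = 3 × 0.5226 = 1.568 mol
Q = 1.568 × 96485 = 1.513×10^5 C
I = Q / t = 1.513×10^5 / 3150 s = 48.0 A

48.0 A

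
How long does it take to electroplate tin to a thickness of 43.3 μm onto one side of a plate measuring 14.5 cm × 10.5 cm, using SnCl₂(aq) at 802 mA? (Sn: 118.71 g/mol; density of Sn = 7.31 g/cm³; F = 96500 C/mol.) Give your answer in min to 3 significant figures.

Plated area = 14.5 × 10.5 = 152.3 cm²
Volume = 152.3 × 43.3×10⁻⁴ cm = 0.6595 cm³
m(Sn) = 0.6595 × 7.31 = 4.821 g
n(Sn) = 4.821 / 118.71 = 0.04061 mol; n(e⁻) = 2 × 0.04061 = 0.08122 mol
Q = 0.08122 × 96500 = 7838 C
t = 7838 / 0.802 = 9773 s = 163 min

163 min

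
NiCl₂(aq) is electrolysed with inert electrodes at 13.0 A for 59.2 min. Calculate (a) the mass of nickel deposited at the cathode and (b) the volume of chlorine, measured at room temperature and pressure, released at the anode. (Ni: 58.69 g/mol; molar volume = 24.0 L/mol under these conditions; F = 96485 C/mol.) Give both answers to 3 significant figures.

Q = 13.0 × 3552 = 46180 C; n(e⁻) = 46180 / 96485 = 0.4786 mol
Cathode: Ni²⁺ + 2e⁻ → Ni → n(Ni) = 0.4786/2 = 0.2393 mol → 14.0 g
Anode: 2Cl⁻ → Cl₂ + 2e⁻ → n(Cl₂) = 0.4786/2 = 0.2393 mol → 5.74 L

14.0 g Ni; 5.74 L Cl₂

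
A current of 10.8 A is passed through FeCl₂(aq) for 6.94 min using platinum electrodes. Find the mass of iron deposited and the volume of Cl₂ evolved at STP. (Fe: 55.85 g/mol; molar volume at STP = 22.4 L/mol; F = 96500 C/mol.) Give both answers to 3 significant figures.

1.30 g Fe; 0.522 L Cl₂

Q = 10.8 × 416.4 = 4497 C; n(e⁻) = 4497 / 96500 = 0.04660 mol
Cathode: Fe²⁺ + 2e⁻ → Fe → n(Fe) = 0.04660/2 = 0.02330 mol → 1.30 g
Anode: 2Cl⁻ → Cl₂ + 2e⁻ → n(Cl₂) = 0.04660/2 = 0.02330 mol → 0.522 L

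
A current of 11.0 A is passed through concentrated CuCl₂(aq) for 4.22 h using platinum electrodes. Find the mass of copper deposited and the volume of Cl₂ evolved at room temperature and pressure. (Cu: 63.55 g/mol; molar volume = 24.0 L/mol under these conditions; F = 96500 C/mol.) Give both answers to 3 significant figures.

55.0 g Cu; 20.8 L Cl₂

Q = 11.0 × 15192 = 1.671×10^5 C; n(e⁻) = 1.671×10^5 / 96500 = 1.732 mol
Cathode: Cu²⁺ + 2e⁻ → Cu → n(Cu) = 1.732/2 = 0.8660 mol → 55.0 g
Anode: 2Cl⁻ → Cl₂ + 2e⁻ → n(Cl₂) = 1.732/2 = 0.8660 mol → 20.8 L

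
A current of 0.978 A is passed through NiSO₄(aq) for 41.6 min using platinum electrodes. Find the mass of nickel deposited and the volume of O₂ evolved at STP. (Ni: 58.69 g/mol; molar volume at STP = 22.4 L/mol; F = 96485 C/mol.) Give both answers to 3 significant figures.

0.742 g Ni; 0.142 L O₂

Q = 0.978 × 2496 = 2441 C; n(e⁻) = 2441 / 96485 = 0.02530 mol
Cathode: Ni²⁺ + 2e⁻ → Ni → n(Ni) = 0.02530/2 = 0.01265 mol → 0.742 g
Anode: 2H₂O → O₂ + 4H⁺ + 4e⁻ → n(O₂) = 0.02530/4 = 0.006325 mol → 0.142 L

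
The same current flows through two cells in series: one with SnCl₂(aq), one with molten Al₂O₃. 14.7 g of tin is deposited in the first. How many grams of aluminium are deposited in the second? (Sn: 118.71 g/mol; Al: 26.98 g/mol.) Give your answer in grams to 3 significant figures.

2.23 g

n(Sn) = 14.7 / 118.71 = 0.1238 mol
Sn²⁺ + 2e⁻ → Sn, so n(e⁻) = 2 × 0.1238 = 0.2476 mol
In series, the same 0.2476 mol of electrons flows through the second cell.
Al³⁺ + 3e⁻ → Al, so n(Al) = 0.2476 / 3 = 0.08253 mol
m(Al) = 0.08253 × 26.98 = 2.23 g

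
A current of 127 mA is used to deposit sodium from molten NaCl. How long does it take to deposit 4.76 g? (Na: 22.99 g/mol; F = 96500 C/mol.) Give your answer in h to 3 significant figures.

n(Na) = 4.76 / 22.99 = 0.2070 mol
Na⁺ + e⁻ → Na, so n(e⁻) = 0.2070 mol
Q = 0.2070 × 96500 = 19980 C
t = Q / I = 19980 / 0.127 = 1.573×10^5 s = 43.7 h

43.7 h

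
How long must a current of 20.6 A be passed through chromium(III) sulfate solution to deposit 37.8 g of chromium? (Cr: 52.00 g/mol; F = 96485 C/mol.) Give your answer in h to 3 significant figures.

n(Cr) = 37.8 / 52.00 = 0.7269 mol
Cr³⁺ + 3e⁻ → Cr, so n(e⁻) = 3 × 0.7269 = 2.181 mol
Q = 2.181 × 96485 = 2.104×10^5 C
t = Q / I = 2.104×10^5 / 20.6 = 10210 s = 2.84 h

2.84 h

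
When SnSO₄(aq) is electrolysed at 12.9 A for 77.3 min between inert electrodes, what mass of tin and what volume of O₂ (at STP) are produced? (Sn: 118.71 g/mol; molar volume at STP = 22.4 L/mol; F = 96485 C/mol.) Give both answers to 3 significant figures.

Q = 12.9 × 4638 = 59830 C; n(e⁻) = 59830 / 96485 = 0.6201 mol
Cathode: Sn²⁺ + 2e⁻ → Sn → n(Sn) = 0.6201/2 = 0.3101 mol → 36.8 g
Anode: 2H₂O → O₂ + 4H⁺ + 4e⁻ → n(O₂) = 0.6201/4 = 0.1550 mol → 3.47 L

36.8 g Sn; 3.47 L O₂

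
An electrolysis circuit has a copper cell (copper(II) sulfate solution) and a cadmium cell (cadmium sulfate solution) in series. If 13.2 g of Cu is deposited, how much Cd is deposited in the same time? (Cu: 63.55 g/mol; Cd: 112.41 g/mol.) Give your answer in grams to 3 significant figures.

n(Cu) = 13.2 / 63.55 = 0.2077 mol
Cu²⁺ + 2e⁻ → Cu, so n(e⁻) = 2 × 0.2077 = 0.4154 mol
Since the cells are in series, n(e⁻) in the Cd cell is also 0.4154 mol.
Cd²⁺ + 2e⁻ → Cd, so n(Cd) = 0.4154 / 2 = 0.2077 mol
m(Cd) = 0.2077 × 112.41 = 23.3 g

23.3 g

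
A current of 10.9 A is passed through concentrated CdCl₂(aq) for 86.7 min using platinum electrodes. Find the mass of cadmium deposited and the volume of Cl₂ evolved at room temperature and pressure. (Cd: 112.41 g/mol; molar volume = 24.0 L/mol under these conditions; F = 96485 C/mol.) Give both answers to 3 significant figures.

Q = 10.9 × 5202 = 56700 C; n(e⁻) = 56700 / 96485 = 0.5877 mol
Cathode: Cd²⁺ + 2e⁻ → Cd → n(Cd) = 0.5877/2 = 0.2939 mol → 33.0 g
Anode: 2Cl⁻ → Cl₂ + 2e⁻ → n(Cl₂) = 0.5877/2 = 0.2939 mol → 7.05 L

33.0 g Cd; 7.05 L Cl₂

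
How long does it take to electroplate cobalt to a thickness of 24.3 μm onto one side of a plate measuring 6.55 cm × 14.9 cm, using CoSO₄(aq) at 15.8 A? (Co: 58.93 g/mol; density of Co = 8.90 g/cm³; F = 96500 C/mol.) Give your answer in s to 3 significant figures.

438 s

Plated area = 6.55 × 14.9 = 97.60 cm²
Volume = 97.60 × 24.3×10⁻⁴ cm = 0.2372 cm³
m(Co) = 0.2372 × 8.90 = 2.111 g
n(Co) = 2.111 / 58.93 = 0.03582 mol; n(e⁻) = 2 × 0.03582 = 0.07164 mol
Q = 0.07164 × 96500 = 6913 C
t = 6913 / 15.8 = 437.5 s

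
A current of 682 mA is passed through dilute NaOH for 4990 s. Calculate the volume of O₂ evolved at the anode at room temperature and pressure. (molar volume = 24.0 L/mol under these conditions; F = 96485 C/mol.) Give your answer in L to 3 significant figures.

0.212 L

Q = 0.682 A × 4990 s = 3403 C
n(e⁻) = Q/F = 3403/96485 = 0.03527 mol
2H₂O → O₂ + 4H⁺ + 4e⁻, so n(O₂) = 0.03527 / 4 = 0.008818 mol
V = 0.008818 × 24.0 = 0.2116 L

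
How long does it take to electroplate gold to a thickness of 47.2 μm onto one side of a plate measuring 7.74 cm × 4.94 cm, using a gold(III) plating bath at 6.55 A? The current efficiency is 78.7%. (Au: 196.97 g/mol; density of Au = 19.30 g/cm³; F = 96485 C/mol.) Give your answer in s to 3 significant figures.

Plated area = 7.74 × 4.94 = 38.24 cm²
Volume = 38.24 × 47.2×10⁻⁴ cm = 0.1805 cm³
m(Au) = 0.1805 × 19.30 = 3.484 g
n(Au) = 3.484 / 196.97 = 0.01769 mol; n(e⁻) = 3 × 0.01769 = 0.05307 mol
Q = 0.05307 × 96485 / 0.787 = 6506 C
t = 6506 / 6.55 = 993.3 s

993 s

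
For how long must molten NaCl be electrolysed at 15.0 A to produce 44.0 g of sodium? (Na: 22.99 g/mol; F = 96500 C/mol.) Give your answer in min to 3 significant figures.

n(Na) = 44.0 / 22.99 = 1.914 mol
Na⁺ + e⁻ → Na, so n(e⁻) = 1.914 mol
Q = 1.914 × 96500 = 1.847×10^5 C
t = Q / I = 1.847×10^5 / 15.0 = 12310 s = 205 min

205 min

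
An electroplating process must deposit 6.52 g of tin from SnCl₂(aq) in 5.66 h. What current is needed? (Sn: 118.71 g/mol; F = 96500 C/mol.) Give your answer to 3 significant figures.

0.520 A

n(Sn) = 6.52 / 118.71 = 0.05492 mol
Sn²⁺ + 2e⁻ → Sn, so n(e⁻) = 2 × 0.05492 = 0.1098 mol
Q = 0.1098 × 96500 = 10600 C
I = Q / t = 10600 / 20376 s = 0.520 A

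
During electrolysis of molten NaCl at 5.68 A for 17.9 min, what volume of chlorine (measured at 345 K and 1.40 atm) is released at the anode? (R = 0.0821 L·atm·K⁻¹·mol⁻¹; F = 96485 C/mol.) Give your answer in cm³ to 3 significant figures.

Q = It = 5.68 × 1074 = 6100 C
n(e⁻) = 6100 / 96485 = 0.06322 mol
2Cl⁻ → Cl₂ + 2e⁻, so n(Cl₂) = 0.06322 / 2 = 0.03161 mol
V = nRT/P = 0.03161 × 0.0821 × 345 / 1.40 = 0.6395 L
= 640 cm³

640 cm³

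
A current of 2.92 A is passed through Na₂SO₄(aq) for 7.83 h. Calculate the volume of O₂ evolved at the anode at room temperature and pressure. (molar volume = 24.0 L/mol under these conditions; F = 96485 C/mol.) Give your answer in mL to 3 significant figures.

Q = It = 2.92 × 28188 = 82310 C
Moles of electrons = 82310 / 96485 = 0.8531 mol
2H₂O → O₂ + 4H⁺ + 4e⁻, so n(O₂) = 0.8531 / 4 = 0.2133 mol
V = 0.2133 × 24.0 = 5.119 L
= 5120 mL

5120 mL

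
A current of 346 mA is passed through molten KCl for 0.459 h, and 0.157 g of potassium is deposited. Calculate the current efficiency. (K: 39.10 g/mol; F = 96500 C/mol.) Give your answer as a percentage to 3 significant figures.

Q = 0.346 × 1652.4 = 571.7 C
n(e⁻) = 571.7 / 96500 = 0.005924 mol
K⁺ + e⁻ → K, so theoretical n(K) = 0.005924 mol → 0.2316 g
Efficiency = 0.157 / 0.2316 = 0.6779 = 67.8%

67.8%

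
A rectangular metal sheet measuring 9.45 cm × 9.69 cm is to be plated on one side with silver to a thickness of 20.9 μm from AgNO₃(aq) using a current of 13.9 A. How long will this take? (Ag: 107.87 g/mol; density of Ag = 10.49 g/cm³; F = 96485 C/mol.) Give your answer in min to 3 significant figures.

Plated area = 9.45 × 9.69 = 91.57 cm²
Volume = 91.57 × 20.9×10⁻⁴ cm = 0.1914 cm³
m(Ag) = 0.1914 × 10.49 = 2.008 g
n(Ag) = 2.008 / 107.87 = 0.01861 mol; n(e⁻) = 0.01861 mol
Q = 0.01861 × 96485 = 1796 C
t = 1796 / 13.9 = 129.2 s = 2.15 min

2.15 min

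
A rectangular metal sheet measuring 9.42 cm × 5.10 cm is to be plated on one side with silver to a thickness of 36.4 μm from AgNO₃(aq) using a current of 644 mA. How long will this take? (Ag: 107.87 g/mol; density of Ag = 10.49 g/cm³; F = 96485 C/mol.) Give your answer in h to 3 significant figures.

Plated area = 9.42 × 5.10 = 48.04 cm²
Volume = 48.04 × 36.4×10⁻⁴ cm = 0.1749 cm³
m(Ag) = 0.1749 × 10.49 = 1.835 g
n(Ag) = 1.835 / 107.87 = 0.01701 mol; n(e⁻) = 0.01701 mol
Q = 0.01701 × 96485 = 1641 C
t = 1641 / 0.644 = 2548 s = 0.708 h

0.708 h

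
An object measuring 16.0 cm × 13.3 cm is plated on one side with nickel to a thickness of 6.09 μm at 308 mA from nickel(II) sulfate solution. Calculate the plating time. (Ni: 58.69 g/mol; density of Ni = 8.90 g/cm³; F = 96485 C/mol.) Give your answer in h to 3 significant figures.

3.42 h

Plated area = 16.0 × 13.3 = 212.8 cm²
Volume = 212.8 × 6.09×10⁻⁴ cm = 0.1296 cm³
m(Ni) = 0.1296 × 8.90 = 1.153 g
n(Ni) = 1.153 / 58.69 = 0.01965 mol; n(e⁻) = 2 × 0.01965 = 0.03930 mol
Q = 0.03930 × 96485 = 3792 C
t = 3792 / 0.308 = 12310 s = 3.42 h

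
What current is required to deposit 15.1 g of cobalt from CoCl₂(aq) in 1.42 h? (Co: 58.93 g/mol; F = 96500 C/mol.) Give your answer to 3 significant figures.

9.67 A

n(Co) = 15.1 / 58.93 = 0.2562 mol
Co²⁺ + 2e⁻ → Co, so n(e⁻) = 2 × 0.2562 = 0.5124 mol
Q = 0.5124 × 96500 = 49450 C
I = Q / t = 49450 / 5112 s = 9.67 A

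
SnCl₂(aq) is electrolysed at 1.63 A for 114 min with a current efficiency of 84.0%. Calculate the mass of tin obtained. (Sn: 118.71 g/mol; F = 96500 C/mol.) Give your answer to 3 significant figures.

5.76 g

Q = 1.63 × 6840 = 11150 C
n(e⁻) = 11150 / 96500 = 0.1155 mol
Sn²⁺ + 2e⁻ → Sn, so theoretical m(Sn) = 0.05775 × 118.71 = 6.856 g
Actual mass = 84.0% × 6.856 = 5.76 g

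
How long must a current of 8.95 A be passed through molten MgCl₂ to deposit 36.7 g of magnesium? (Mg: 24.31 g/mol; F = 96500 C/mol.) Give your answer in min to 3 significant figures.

n(Mg) = 36.7 / 24.31 = 1.510 mol
Mg²⁺ + 2e⁻ → Mg, so n(e⁻) = 2 × 1.510 = 3.020 mol
Q = 3.020 × 96500 = 2.914×10^5 C
t = Q / I = 2.914×10^5 / 8.95 = 32560 s = 543 min

543 min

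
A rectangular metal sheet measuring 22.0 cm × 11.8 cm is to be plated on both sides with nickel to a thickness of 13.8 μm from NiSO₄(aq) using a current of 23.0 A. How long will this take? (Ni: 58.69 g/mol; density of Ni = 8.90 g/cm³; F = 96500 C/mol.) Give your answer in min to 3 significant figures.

15.2 min

Plated area = 2 × 22.0 × 11.8 = 519.2 cm²
Volume = 519.2 × 13.8×10⁻⁴ cm = 0.7165 cm³
m(Ni) = 0.7165 × 8.90 = 6.377 g
n(Ni) = 6.377 / 58.69 = 0.1087 mol; n(e⁻) = 2 × 0.1087 = 0.2174 mol
Q = 0.2174 × 96500 = 20980 C
t = 20980 / 23.0 = 912.2 s = 15.2 min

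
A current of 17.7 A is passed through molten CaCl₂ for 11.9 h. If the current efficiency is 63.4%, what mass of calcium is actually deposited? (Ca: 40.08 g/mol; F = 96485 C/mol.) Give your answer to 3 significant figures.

Q = 17.7 × 42840 = 7.583×10^5 C
n(e⁻) = 7.583×10^5 / 96485 = 7.859 mol
Ca²⁺ + 2e⁻ → Ca, so theoretical m(Ca) = 3.930 × 40.08 = 157.5 g
Actual mass = 63.4% × 157.5 = 99.9 g

99.9 g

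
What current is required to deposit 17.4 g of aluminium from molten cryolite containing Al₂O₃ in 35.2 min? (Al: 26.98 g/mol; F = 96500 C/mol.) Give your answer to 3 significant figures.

88.4 A

n(Al) = 17.4 / 26.98 = 0.6449 mol
Al³⁺ + 3e⁻ → Al, so n(e⁻) = 3 × 0.6449 = 1.935 mol
Q = 1.935 × 96500 = 1.867×10^5 C
I = Q / t = 1.867×10^5 / 2112 s = 88.4 A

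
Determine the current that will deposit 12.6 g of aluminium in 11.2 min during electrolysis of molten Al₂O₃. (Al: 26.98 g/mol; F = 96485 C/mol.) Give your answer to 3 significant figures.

n(Al) = 12.6 / 26.98 = 0.4670 mol
Al³⁺ + 3e⁻ → Al, so n(e⁻) = 3 × 0.4670 = 1.401 mol
Q = 1.401 × 96485 = 1.352×10^5 C
I = Q / t = 1.352×10^5 / 672 s = 201 A

201 A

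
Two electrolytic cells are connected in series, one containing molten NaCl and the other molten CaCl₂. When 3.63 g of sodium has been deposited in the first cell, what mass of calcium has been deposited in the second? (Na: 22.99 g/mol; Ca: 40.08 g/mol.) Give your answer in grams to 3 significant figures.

3.16 g

n(Na) = 3.63 / 22.99 = 0.1579 mol
Na⁺ + e⁻ → Na, so n(e⁻) = 0.1579 mol
In series, the same 0.1579 mol of electrons flows through the second cell.
Ca²⁺ + 2e⁻ → Ca, so n(Ca) = 0.1579 / 2 = 0.07895 mol
m(Ca) = 0.07895 × 40.08 = 3.16 g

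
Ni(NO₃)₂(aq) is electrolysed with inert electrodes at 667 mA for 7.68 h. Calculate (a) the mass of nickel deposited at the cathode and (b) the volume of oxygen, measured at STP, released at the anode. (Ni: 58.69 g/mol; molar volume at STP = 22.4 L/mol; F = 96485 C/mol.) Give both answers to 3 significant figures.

Q = 0.667 × 27648 = 18440 C; n(e⁻) = 18440 / 96485 = 0.1911 mol
Cathode: Ni²⁺ + 2e⁻ → Ni → n(Ni) = 0.1911/2 = 0.09555 mol → 5.61 g
Anode: 2H₂O → O₂ + 4H⁺ + 4e⁻ → n(O₂) = 0.1911/4 = 0.04778 mol → 1.07 L

5.61 g Ni; 1.07 L O₂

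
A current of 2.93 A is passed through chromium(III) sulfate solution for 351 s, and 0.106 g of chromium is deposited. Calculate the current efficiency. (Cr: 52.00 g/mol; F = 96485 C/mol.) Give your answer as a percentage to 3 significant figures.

Q = 2.93 × 351 = 1028 C
n(e⁻) = 1028 / 96485 = 0.01065 mol
Cr³⁺ + 3e⁻ → Cr, so theoretical n(Cr) = 0.003550 mol → 0.1846 g
Efficiency = 0.106 / 0.1846 = 0.5742 = 57.4%

57.4%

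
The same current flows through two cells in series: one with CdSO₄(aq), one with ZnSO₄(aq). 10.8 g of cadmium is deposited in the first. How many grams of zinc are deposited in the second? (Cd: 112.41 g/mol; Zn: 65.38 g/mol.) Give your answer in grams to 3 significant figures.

n(Cd) = 10.8 / 112.41 = 0.09608 mol
Cd²⁺ + 2e⁻ → Cd, so n(e⁻) = 2 × 0.09608 = 0.1922 mol
Same current for the same time ⇒ same n(e⁻) = 0.1922 mol in both cells.
Zn²⁺ + 2e⁻ → Zn, so n(Zn) = 0.1922 / 2 = 0.09610 mol
m(Zn) = 0.09610 × 65.38 = 6.28 g

6.28 g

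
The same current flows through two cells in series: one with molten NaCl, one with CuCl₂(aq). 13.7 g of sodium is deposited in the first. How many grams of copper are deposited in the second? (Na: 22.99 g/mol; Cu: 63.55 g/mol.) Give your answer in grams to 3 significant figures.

18.9 g

n(Na) = 13.7 / 22.99 = 0.5959 mol
Na⁺ + e⁻ → Na, so n(e⁻) = 0.5959 mol
The cells are in series, so the same charge (and hence the same n(e⁻) = 0.5959 mol) passes through both.
Cu²⁺ + 2e⁻ → Cu, so n(Cu) = 0.5959 / 2 = 0.2980 mol
m(Cu) = 0.2980 × 63.55 = 18.9 g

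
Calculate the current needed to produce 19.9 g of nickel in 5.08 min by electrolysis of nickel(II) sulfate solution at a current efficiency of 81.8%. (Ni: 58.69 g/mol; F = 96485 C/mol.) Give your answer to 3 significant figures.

n(Ni) = 19.9 / 58.69 = 0.3391 mol
Ni²⁺ + 2e⁻ → Ni, so n(e⁻) = 2 × 0.3391 = 0.6782 mol
Q = 0.6782 × 96485 / 0.818 = 80000 C
I = Q / t = 80000 / 304.8 s = 262 A

262 A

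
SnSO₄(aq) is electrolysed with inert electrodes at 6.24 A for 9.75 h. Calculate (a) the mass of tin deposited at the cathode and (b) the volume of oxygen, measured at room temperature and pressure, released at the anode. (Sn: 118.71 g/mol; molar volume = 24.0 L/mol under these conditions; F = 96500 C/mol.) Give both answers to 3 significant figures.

135 g Sn; 13.6 L O₂

Q = 6.24 × 35100 = 2.190×10^5 C; n(e⁻) = 2.190×10^5 / 96500 = 2.269 mol
Cathode: Sn²⁺ + 2e⁻ → Sn → n(Sn) = 2.269/2 = 1.135 mol → 135 g
Anode: 2H₂O → O₂ + 4H⁺ + 4e⁻ → n(O₂) = 2.269/4 = 0.5673 mol → 13.6 L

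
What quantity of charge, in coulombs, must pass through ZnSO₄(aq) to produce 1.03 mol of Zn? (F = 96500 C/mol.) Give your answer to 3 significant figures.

Zn²⁺ + 2e⁻ → Zn, so n(e⁻) = 2 × 1.03 = 2.060 mol
Q = 2.060 × 96500 = 1.988×10^5 C

1.99×10^5 C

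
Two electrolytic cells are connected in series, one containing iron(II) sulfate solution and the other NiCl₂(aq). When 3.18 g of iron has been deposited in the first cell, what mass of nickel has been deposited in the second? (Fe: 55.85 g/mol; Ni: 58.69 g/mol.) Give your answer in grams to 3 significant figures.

3.34 g

n(Fe) = 3.18 / 55.85 = 0.05694 mol
Fe²⁺ + 2e⁻ → Fe, so n(e⁻) = 2 × 0.05694 = 0.1139 mol
The cells are in series, so the same charge (and hence the same n(e⁻) = 0.1139 mol) passes through both.
Ni²⁺ + 2e⁻ → Ni, so n(Ni) = 0.1139 / 2 = 0.05695 mol
m(Ni) = 0.05695 × 58.69 = 3.34 g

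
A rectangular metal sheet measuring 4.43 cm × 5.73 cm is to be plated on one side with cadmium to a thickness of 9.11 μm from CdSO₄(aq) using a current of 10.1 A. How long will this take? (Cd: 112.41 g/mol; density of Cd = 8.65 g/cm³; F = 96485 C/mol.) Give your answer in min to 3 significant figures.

Plated area = 4.43 × 5.73 = 25.38 cm²
Volume = 25.38 × 9.11×10⁻⁴ cm = 0.02312 cm³
m(Cd) = 0.02312 × 8.65 = 0.2000 g
n(Cd) = 0.2000 / 112.41 = 0.001779 mol; n(e⁻) = 2 × 0.001779 = 0.003558 mol
Q = 0.003558 × 96485 = 343.3 C
t = 343.3 / 10.1 = 33.99 s = 0.567 min

0.567 min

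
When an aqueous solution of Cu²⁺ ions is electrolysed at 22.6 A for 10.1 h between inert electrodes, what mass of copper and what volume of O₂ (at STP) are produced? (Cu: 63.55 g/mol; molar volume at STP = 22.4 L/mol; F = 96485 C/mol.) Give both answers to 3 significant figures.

Q = 22.6 × 36360 = 8.217×10^5 C; n(e⁻) = 8.217×10^5 / 96485 = 8.516 mol
Cathode: Cu²⁺ + 2e⁻ → Cu → n(Cu) = 8.516/2 = 4.258 mol → 271 g
Anode: 2H₂O → O₂ + 4H⁺ + 4e⁻ → n(O₂) = 8.516/4 = 2.129 mol → 47.7 L

271 g Cu; 47.7 L O₂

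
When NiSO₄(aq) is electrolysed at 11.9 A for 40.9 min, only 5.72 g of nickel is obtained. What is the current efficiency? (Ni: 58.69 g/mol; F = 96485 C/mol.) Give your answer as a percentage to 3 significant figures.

64.4%

Q = 11.9 × 2454 = 29200 C
n(e⁻) = 29200 / 96485 = 0.3026 mol
Ni²⁺ + 2e⁻ → Ni, so theoretical n(Ni) = 0.1513 mol → 8.880 g
Efficiency = 5.72 / 8.880 = 0.6441 = 64.4%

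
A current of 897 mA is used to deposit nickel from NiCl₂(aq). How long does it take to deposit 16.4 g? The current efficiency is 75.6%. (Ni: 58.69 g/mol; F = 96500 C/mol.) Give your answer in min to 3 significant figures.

n(Ni) = 16.4 / 58.69 = 0.2794 mol
Ni²⁺ + 2e⁻ → Ni, so n(e⁻) = 2 × 0.2794 = 0.5588 mol
Q = 0.5588 × 96500 / 0.756 = 71330 C
t = Q / I = 71330 / 0.897 = 79520 s = 1330 min

1330 min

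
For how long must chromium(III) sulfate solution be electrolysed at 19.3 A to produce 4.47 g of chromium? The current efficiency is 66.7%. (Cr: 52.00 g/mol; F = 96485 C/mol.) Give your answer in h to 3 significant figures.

n(Cr) = 4.47 / 52.00 = 0.08596 mol
Cr³⁺ + 3e⁻ → Cr, so n(e⁻) = 3 × 0.08596 = 0.2579 mol
Q = 0.2579 × 96485 / 0.667 = 37310 C
t = Q / I = 37310 / 19.3 = 1933 s = 0.537 h

0.537 h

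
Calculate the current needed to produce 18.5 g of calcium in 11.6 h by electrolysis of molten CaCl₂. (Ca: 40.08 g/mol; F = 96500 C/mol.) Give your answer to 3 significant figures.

2.13 A

n(Ca) = 18.5 / 40.08 = 0.4616 mol
Ca²⁺ + 2e⁻ → Ca, so n(e⁻) = 2 × 0.4616 = 0.9232 mol
Q = 0.9232 × 96500 = 89090 C
I = Q / t = 89090 / 41760 s = 2.13 A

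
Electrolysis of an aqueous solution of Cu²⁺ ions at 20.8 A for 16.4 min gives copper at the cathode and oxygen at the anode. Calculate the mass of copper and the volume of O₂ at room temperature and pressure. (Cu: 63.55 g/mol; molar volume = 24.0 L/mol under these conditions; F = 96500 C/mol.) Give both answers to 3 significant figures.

Q = 20.8 × 984 = 20470 C; n(e⁻) = 20470 / 96500 = 0.2121 mol
Cathode: Cu²⁺ + 2e⁻ → Cu → n(Cu) = 0.2121/2 = 0.1061 mol → 6.74 g
Anode: 2H₂O → O₂ + 4H⁺ + 4e⁻ → n(O₂) = 0.2121/4 = 0.05303 mol → 1.27 L

6.74 g Cu; 1.27 L O₂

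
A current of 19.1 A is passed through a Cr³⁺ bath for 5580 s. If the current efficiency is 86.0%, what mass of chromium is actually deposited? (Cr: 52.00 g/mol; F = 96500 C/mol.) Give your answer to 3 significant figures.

16.5 g

Q = 19.1 × 5580 = 1.066×10^5 C
n(e⁻) = 1.066×10^5 / 96500 = 1.105 mol
Cr³⁺ + 3e⁻ → Cr, so theoretical m(Cr) = 0.3683 × 52.00 = 19.15 g
Actual mass = 86.0% × 19.15 = 16.5 g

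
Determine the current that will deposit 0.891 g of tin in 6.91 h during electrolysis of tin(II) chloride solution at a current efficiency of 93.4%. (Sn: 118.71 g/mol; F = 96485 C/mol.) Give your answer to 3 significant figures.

n(Sn) = 0.891 / 118.71 = 0.007506 mol
Sn²⁺ + 2e⁻ → Sn, so n(e⁻) = 2 × 0.007506 = 0.01501 mol
Q = 0.01501 × 96485 / 0.934 = 1551 C
I = Q / t = 1551 / 24876 s = 0.0623 A

0.0623 A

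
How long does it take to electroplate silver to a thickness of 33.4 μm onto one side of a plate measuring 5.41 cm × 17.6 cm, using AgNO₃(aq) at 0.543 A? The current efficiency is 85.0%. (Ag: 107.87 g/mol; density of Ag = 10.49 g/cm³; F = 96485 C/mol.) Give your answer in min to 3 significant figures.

Plated area = 5.41 × 17.6 = 95.22 cm²
Volume = 95.22 × 33.4×10⁻⁴ cm = 0.3180 cm³
m(Ag) = 0.3180 × 10.49 = 3.336 g
n(Ag) = 3.336 / 107.87 = 0.03093 mol; n(e⁻) = 0.03093 mol
Q = 0.03093 × 96485 / 0.850 = 3511 C
t = 3511 / 0.543 = 6466 s = 108 min

108 min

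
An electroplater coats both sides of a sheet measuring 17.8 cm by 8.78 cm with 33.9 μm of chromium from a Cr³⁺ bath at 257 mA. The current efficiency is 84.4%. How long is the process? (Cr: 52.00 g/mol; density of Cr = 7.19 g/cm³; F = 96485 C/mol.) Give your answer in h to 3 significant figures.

54.3 h

Plated area = 2 × 17.8 × 8.78 = 312.6 cm²
Volume = 312.6 × 33.9×10⁻⁴ cm = 1.060 cm³
m(Cr) = 1.060 × 7.19 = 7.621 g
n(Cr) = 7.621 / 52.00 = 0.1466 mol; n(e⁻) = 3 × 0.1466 = 0.4398 mol
Q = 0.4398 × 96485 / 0.844 = 50280 C
t = 50280 / 0.257 = 1.956×10^5 s = 54.3 h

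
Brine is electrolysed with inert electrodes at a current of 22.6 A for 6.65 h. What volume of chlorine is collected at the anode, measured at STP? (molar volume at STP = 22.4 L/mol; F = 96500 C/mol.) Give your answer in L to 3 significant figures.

62.8 L

Charge passed = 22.6 × 23940 = 5.410×10^5 C
n(e⁻) = Q/F = 5.410×10^5/96500 = 5.606 mol
2Cl⁻ → Cl₂ + 2e⁻, so n(Cl₂) = 5.606 / 2 = 2.803 mol
V = 2.803 × 22.4 = 62.79 L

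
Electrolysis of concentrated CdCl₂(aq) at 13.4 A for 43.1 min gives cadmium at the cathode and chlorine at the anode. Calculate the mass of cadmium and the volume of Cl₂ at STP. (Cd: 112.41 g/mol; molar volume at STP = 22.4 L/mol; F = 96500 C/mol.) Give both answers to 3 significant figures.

Q = 13.4 × 2586 = 34650 C; n(e⁻) = 34650 / 96500 = 0.3591 mol
Cathode: Cd²⁺ + 2e⁻ → Cd → n(Cd) = 0.3591/2 = 0.1796 mol → 20.2 g
Anode: 2Cl⁻ → Cl₂ + 2e⁻ → n(Cl₂) = 0.3591/2 = 0.1796 mol → 4.02 L

20.2 g Cd; 4.02 L Cl₂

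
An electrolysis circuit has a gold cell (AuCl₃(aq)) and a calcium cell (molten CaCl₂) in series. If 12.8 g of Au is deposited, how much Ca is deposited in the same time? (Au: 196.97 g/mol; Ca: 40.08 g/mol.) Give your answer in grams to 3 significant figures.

3.91 g

n(Au) = 12.8 / 196.97 = 0.06498 mol
Au³⁺ + 3e⁻ → Au, so n(e⁻) = 3 × 0.06498 = 0.1949 mol
Since the cells are in series, n(e⁻) in the Ca cell is also 0.1949 mol.
Ca²⁺ + 2e⁻ → Ca, so n(Ca) = 0.1949 / 2 = 0.09745 mol
m(Ca) = 0.09745 × 40.08 = 3.91 g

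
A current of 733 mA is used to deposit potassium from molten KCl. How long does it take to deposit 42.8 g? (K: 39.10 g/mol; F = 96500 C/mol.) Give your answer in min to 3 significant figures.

n(K) = 42.8 / 39.10 = 1.095 mol
K⁺ + e⁻ → K, so n(e⁻) = 1.095 mol
Q = 1.095 × 96500 = 1.057×10^5 C
t = Q / I = 1.057×10^5 / 0.733 = 1.442×10^5 s = 2400 min

2400 min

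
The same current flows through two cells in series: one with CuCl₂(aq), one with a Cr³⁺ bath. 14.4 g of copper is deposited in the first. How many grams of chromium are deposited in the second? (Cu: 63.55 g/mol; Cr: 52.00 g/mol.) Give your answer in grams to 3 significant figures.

7.86 g

n(Cu) = 14.4 / 63.55 = 0.2266 mol
Cu²⁺ + 2e⁻ → Cu, so n(e⁻) = 2 × 0.2266 = 0.4532 mol
In series, the same 0.4532 mol of electrons flows through the second cell.
Cr³⁺ + 3e⁻ → Cr, so n(Cr) = 0.4532 / 3 = 0.1511 mol
m(Cr) = 0.1511 × 52.00 = 7.86 g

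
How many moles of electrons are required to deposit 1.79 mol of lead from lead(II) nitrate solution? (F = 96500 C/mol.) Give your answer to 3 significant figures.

3.58 mol

Pb²⁺ + 2e⁻ → Pb, so n(e⁻) = 2 × 1.79 = 3.580 mol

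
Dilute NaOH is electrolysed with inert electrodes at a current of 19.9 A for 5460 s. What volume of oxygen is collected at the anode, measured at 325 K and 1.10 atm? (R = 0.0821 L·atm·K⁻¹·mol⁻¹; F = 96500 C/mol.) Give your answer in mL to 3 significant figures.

Charge passed = 19.9 × 5460 = 1.087×10^5 C
n(e⁻) = Q/F = 1.087×10^5/96500 = 1.126 mol
2H₂O → O₂ + 4H⁺ + 4e⁻, so n(O₂) = 1.126 / 4 = 0.2815 mol
V = nRT/P = 0.2815 × 0.0821 × 325 / 1.10 = 6.828 L
= 6830 mL

6830 mL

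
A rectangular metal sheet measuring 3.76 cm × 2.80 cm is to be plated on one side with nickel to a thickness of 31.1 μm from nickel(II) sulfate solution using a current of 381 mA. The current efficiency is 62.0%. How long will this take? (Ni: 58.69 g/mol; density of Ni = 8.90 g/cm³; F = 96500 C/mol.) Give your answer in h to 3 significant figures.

Plated area = 3.76 × 2.80 = 10.53 cm²
Volume = 10.53 × 31.1×10⁻⁴ cm = 0.03275 cm³
m(Ni) = 0.03275 × 8.90 = 0.2915 g
n(Ni) = 0.2915 / 58.69 = 0.004967 mol; n(e⁻) = 2 × 0.004967 = 0.009934 mol
Q = 0.009934 × 96500 / 0.620 = 1546 C
t = 1546 / 0.381 = 4058 s = 1.13 h

1.13 h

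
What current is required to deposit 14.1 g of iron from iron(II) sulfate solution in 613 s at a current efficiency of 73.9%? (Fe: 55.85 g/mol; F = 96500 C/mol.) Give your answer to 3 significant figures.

n(Fe) = 14.1 / 55.85 = 0.2525 mol
Fe²⁺ + 2e⁻ → Fe, so n(e⁻) = 2 × 0.2525 = 0.5050 mol
Q = 0.5050 × 96500 / 0.739 = 65940 C
I = Q / t = 65940 / 613 s = 108 A

108 A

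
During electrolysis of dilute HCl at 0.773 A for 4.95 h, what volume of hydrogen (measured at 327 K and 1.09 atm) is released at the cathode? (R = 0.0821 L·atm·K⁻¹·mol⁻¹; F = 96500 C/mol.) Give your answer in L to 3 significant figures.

Q = It = 0.773 × 17820 = 13770 C
n(e⁻) = 13770 / 96500 = 0.1427 mol
2H⁺ + 2e⁻ → H₂, so n(H₂) = 0.1427 / 2 = 0.07135 mol
V = nRT/P = 0.07135 × 0.0821 × 327 / 1.09 = 1.757 L

1.76 L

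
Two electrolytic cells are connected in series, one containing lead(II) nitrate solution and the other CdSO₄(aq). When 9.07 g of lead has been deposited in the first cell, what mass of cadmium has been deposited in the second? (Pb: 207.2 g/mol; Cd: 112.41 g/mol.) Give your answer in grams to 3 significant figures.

n(Pb) = 9.07 / 207.2 = 0.04377 mol
Pb²⁺ + 2e⁻ → Pb, so n(e⁻) = 2 × 0.04377 = 0.08754 mol
Since the cells are in series, n(e⁻) in the Cd cell is also 0.08754 mol.
Cd²⁺ + 2e⁻ → Cd, so n(Cd) = 0.08754 / 2 = 0.04377 mol
m(Cd) = 0.04377 × 112.41 = 4.92 g

4.92 g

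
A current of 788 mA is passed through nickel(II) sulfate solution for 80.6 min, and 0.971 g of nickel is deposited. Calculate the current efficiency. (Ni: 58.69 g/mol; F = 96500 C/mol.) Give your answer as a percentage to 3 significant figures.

Q = 0.788 × 4836 = 3811 C
n(e⁻) = 3811 / 96500 = 0.03949 mol
Ni²⁺ + 2e⁻ → Ni, so theoretical n(Ni) = 0.01975 mol → 1.159 g
Efficiency = 0.971 / 1.159 = 0.8378 = 83.8%

83.8%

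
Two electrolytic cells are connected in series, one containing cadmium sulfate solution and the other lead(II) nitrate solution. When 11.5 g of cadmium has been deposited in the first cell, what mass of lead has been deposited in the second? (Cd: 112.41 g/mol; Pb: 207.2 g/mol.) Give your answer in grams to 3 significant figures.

n(Cd) = 11.5 / 112.41 = 0.1023 mol
Cd²⁺ + 2e⁻ → Cd, so n(e⁻) = 2 × 0.1023 = 0.2046 mol
In series, the same 0.2046 mol of electrons flows through the second cell.
Pb²⁺ + 2e⁻ → Pb, so n(Pb) = 0.2046 / 2 = 0.1023 mol
m(Pb) = 0.1023 × 207.2 = 21.2 g

21.2 g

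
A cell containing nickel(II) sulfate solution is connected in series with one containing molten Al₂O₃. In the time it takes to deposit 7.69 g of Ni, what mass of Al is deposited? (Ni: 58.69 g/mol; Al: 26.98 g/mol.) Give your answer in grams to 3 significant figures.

2.36 g

n(Ni) = 7.69 / 58.69 = 0.1310 mol
Ni²⁺ + 2e⁻ → Ni, so n(e⁻) = 2 × 0.1310 = 0.2620 mol
The cells are in series, so the same charge (and hence the same n(e⁻) = 0.2620 mol) passes through both.
Al³⁺ + 3e⁻ → Al, so n(Al) = 0.2620 / 3 = 0.08733 mol
m(Al) = 0.08733 × 26.98 = 2.36 g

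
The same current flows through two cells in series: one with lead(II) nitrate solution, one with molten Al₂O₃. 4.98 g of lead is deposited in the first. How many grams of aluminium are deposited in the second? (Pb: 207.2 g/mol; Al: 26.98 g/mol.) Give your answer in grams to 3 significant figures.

n(Pb) = 4.98 / 207.2 = 0.02403 mol
Pb²⁺ + 2e⁻ → Pb, so n(e⁻) = 2 × 0.02403 = 0.04806 mol
Since the cells are in series, n(e⁻) in the Al cell is also 0.04806 mol.
Al³⁺ + 3e⁻ → Al, so n(Al) = 0.04806 / 3 = 0.01602 mol
m(Al) = 0.01602 × 26.98 = 0.432 g

0.432 g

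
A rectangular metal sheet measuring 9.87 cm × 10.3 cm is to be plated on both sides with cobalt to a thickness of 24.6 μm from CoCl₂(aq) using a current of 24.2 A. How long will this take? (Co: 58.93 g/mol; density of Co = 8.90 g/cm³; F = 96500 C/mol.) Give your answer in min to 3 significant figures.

Plated area = 2 × 9.87 × 10.3 = 203.3 cm²
Volume = 203.3 × 24.6×10⁻⁴ cm = 0.5001 cm³
m(Co) = 0.5001 × 8.90 = 4.451 g
n(Co) = 4.451 / 58.93 = 0.07553 mol; n(e⁻) = 2 × 0.07553 = 0.1511 mol
Q = 0.1511 × 96500 = 14580 C
t = 14580 / 24.2 = 602.5 s = 10.0 min

10.0 min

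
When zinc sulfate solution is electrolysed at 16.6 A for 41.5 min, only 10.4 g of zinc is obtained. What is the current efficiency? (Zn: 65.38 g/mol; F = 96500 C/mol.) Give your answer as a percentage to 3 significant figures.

Q = 16.6 × 2490 = 41330 C
n(e⁻) = 41330 / 96500 = 0.4283 mol
Zn²⁺ + 2e⁻ → Zn, so theoretical n(Zn) = 0.2142 mol → 14.00 g
Efficiency = 10.4 / 14.00 = 0.7429 = 74.3%

74.3%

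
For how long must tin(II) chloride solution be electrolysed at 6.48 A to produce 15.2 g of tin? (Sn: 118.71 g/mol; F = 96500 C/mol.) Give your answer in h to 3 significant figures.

n(Sn) = 15.2 / 118.71 = 0.1280 mol
Sn²⁺ + 2e⁻ → Sn, so n(e⁻) = 2 × 0.1280 = 0.2560 mol
Q = 0.2560 × 96500 = 24700 C
t = Q / I = 24700 / 6.48 = 3812 s = 1.06 h

1.06 h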